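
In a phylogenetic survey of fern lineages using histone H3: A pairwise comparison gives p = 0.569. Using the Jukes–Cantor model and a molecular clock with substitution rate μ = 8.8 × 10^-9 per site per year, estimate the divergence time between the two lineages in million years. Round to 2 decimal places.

d = −(3/4) ln(1 − 4p/3) = −0.75 ln(1 − 0.758667) = −0.75 ln(0.241333)
  = −0.75 × (-1.421578) = 1.066184 substitutions/site.
Under a molecular clock d = 2μt, so t = d/(2μ) = 1.066184 / (2 × 8.8 × 10^-9) = 60.58 million years.

60.58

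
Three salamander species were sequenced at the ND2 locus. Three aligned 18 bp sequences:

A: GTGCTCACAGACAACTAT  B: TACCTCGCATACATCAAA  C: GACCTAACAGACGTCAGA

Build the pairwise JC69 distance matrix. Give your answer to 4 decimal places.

d(A,B) = 0.6735, d(A,C) = 0.6735, d(B,C) = 0.4408

A–B: 8/18 sites differ → p ≈ 0.444444, d = −0.75 ln(1 − 0.592592) = 0.673455 ≈ 0.6735.
A–C: 8/18 sites differ → p ≈ 0.444444, d = −0.75 ln(1 − 0.592592) = 0.673455 ≈ 0.6735.
B–C: 6/18 sites differ → p ≈ 0.333333, d = −0.75 ln(1 − 0.444444) = 0.440839 ≈ 0.4408.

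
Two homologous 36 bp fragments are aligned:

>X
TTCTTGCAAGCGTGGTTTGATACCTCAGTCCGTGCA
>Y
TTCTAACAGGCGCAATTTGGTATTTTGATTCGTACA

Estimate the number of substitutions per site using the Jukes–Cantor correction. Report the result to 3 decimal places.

0.548

The sequences differ at 14 of 36 sites, so p = 14/36 ≈ 0.388889.
d = −(3/4) ln(1 − 4p/3) = −0.75 ln(1 − 0.518519) = −0.75 ln(0.481481)
  = −0.75 × (-0.730889) = 0.548167 substitutions/site.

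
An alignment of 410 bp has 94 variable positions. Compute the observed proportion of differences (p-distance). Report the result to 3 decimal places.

p = 94/410 = 0.229268… ≈ 0.229 (to 3 d.p.).

0.229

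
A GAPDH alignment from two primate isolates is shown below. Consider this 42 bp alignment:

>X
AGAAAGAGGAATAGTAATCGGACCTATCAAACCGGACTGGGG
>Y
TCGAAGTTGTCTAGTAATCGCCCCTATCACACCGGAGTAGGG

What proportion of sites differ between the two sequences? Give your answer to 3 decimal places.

0.286

The sequences differ at 12 of 42 positions.
p = 12/42 = 0.285714… ≈ 0.286 (to 3 d.p.).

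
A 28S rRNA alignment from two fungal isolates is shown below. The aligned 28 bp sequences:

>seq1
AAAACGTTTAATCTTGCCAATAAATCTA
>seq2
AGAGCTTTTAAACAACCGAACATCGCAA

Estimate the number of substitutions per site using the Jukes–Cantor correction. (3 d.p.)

The sequences differ at 13 of 28 sites, so p = 13/28 ≈ 0.464286.
d = −(3/4) ln(1 − 4p/3) = −0.75 ln(1 − 0.619048) = −0.75 ln(0.380952)
  = −0.75 × (-0.965082) = 0.723812 substitutions/site.

0.724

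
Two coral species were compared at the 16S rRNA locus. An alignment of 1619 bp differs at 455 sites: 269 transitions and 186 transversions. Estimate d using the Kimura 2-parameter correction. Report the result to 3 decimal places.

0.362

P = 269/1619 ≈ 0.166152 and Q = 186/1619 ≈ 0.114886.
Under the Kimura two-parameter model, d = −½ ln(1 − 2P − Q) − ¼ ln(1 − 2Q).
1 − 2P − Q = 0.55281, giving −½ ln(0.55281) = 0.296370.
1 − 2Q = 0.770228, giving −¼ ln(0.770228) = 0.065267.
d = 0.296370 + 0.065267 = 0.361637.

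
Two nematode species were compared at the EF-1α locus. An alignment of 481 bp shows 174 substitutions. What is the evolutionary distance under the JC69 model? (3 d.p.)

0.494

p = 174/481 ≈ 0.361746.
d = −(3/4) ln(1 − 4p/3) = −0.75 ln(1 − 0.482328) = −0.75 ln(0.517672)
  = −0.75 × (-0.658413) = 0.493810 substitutions/site.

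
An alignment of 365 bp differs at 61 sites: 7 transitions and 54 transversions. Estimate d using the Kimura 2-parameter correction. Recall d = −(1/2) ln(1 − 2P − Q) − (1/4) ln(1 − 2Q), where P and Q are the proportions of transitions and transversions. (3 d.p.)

0.191

P = 7/365 ≈ 0.019178 and Q = 54/365 ≈ 0.147945.
Under the Kimura two-parameter model, d = −½ ln(1 − 2P − Q) − ¼ ln(1 − 2Q).
1 − 2P − Q = 0.813699, giving −½ ln(0.813699) = 0.103082.
1 − 2Q = 0.70411, giving −¼ ln(0.70411) = 0.087705.
d = 0.103082 + 0.087705 = 0.190787.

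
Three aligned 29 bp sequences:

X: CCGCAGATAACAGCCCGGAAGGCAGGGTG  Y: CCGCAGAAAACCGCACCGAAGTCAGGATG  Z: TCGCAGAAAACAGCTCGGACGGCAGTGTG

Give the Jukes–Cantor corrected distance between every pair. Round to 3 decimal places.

X–Y: 6/29 sites differ → p ≈ 0.206897, d = −0.75 ln(1 − 0.275863) = 0.242081 ≈ 0.242.
X–Z: 5/29 sites differ → p ≈ 0.172414, d = −0.75 ln(1 − 0.229885) = 0.195912 ≈ 0.196.
Y–Z: 8/29 sites differ → p ≈ 0.275862, d = −0.75 ln(1 − 0.367816) = 0.343931 ≈ 0.344.

d(X,Y) = 0.242, d(X,Z) = 0.196, d(Y,Z) = 0.344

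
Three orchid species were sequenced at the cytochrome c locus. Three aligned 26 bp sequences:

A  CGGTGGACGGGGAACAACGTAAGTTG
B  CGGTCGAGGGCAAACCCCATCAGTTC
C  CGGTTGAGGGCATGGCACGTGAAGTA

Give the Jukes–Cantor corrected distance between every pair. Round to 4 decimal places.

d(A,B) = 0.4643, d(A,C) = 0.7166, d(B,C) = 0.5393

A–B: 9/26 sites differ → p ≈ 0.346154, d = −0.75 ln(1 − 0.461539) = 0.464280 ≈ 0.4643.
A–C: 12/26 sites differ → p ≈ 0.461538, d = −0.75 ln(1 − 0.615384) = 0.716632 ≈ 0.7166.
B–C: 10/26 sites differ → p ≈ 0.384615, d = −0.75 ln(1 − 0.51282) = 0.539341 ≈ 0.5393.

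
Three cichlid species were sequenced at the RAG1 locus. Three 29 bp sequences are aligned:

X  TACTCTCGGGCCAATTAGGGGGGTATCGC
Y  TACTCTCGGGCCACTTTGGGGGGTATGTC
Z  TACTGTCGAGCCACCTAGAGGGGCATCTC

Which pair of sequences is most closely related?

X–Y: 4/29 differ, p = 0.138, d = 0.152.
X–Z: 7/29 differ, p = 0.241, d = 0.291.
Y–Z: 7/29 differ, p = 0.241, d = 0.291.
The smallest distance is between X and Y.

X and Y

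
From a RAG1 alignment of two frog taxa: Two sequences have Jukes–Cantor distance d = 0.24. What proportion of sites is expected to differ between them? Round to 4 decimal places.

p = (3/4)(1 − e^(−4d/3)) = 0.75 × (1 − e^(-0.32)) = 0.75 × (1 − 0.726149) = 0.205388.

0.2054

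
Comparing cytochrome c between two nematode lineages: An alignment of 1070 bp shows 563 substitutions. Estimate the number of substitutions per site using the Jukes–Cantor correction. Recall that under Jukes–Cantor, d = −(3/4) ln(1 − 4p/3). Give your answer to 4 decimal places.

0.9069

p = 563/1070 ≈ 0.526168.
d = −(3/4) ln(1 − 4p/3) = −0.75 ln(1 − 0.701557) = −0.75 ln(0.298443)
  = −0.75 × (-1.209176) = 0.906882 substitutions/site.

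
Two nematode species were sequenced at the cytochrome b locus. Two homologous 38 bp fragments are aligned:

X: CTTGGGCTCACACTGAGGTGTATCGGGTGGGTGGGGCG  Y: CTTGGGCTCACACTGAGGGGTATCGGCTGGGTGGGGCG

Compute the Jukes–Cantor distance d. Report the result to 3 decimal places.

The sequences differ at 2 of 38 sites (19, 27), so p = 2/38 ≈ 0.052632.
d = −(3/4) ln(1 − 4p/3) = −0.75 ln(1 − 0.070176) = −0.75 ln(0.929824)
  = −0.75 × (-0.072760) = 0.054570 substitutions/site.

0.055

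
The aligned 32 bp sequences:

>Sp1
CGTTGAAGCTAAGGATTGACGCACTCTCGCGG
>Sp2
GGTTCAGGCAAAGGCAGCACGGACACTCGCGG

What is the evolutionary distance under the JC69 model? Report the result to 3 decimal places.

0.404

The sequences differ at 10 of 32 sites (1, 5, 7, 10, 15, 16, 17, 18, 22, 25), so p = 10/32 = 0.3125.
d = −(3/4) ln(1 − 4p/3) = −0.75 ln(1 − 0.416667) = −0.75 ln(0.583333)
  = −0.75 × (-0.538997) = 0.404248 substitutions/site.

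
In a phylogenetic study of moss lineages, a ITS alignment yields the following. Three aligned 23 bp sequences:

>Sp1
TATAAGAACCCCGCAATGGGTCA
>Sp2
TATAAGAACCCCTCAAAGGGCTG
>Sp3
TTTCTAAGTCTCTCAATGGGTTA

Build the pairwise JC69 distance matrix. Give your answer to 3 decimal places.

Sp1–Sp2: 5/23 sites differ → p ≈ 0.217391, d = −0.75 ln(1 − 0.289855) = 0.256715 ≈ 0.257.
Sp1–Sp3: 9/23 sites differ → p ≈ 0.391304, d = −0.75 ln(1 − 0.521739) = 0.553199 ≈ 0.553.
Sp2–Sp3: 10/23 sites differ → p ≈ 0.434783, d = −0.75 ln(1 − 0.579711) = 0.650110 ≈ 0.650.

d(Sp1,Sp2) = 0.257, d(Sp1,Sp3) = 0.553, d(Sp2,Sp3) = 0.650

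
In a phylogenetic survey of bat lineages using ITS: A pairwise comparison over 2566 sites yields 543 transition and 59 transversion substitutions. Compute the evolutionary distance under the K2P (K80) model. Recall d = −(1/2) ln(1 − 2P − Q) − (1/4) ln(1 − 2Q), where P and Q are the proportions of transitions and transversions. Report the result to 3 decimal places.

0.307

P = 543/2566 ≈ 0.211613 and Q = 59/2566 ≈ 0.022993.
Under the Kimura two-parameter model, d = −½ ln(1 − 2P − Q) − ¼ ln(1 − 2Q).
1 − 2P − Q = 0.553781, giving −½ ln(0.553781) = 0.295493.
1 − 2Q = 0.954014, giving −¼ ln(0.954014) = 0.011769.
d = 0.295493 + 0.011769 = 0.307262.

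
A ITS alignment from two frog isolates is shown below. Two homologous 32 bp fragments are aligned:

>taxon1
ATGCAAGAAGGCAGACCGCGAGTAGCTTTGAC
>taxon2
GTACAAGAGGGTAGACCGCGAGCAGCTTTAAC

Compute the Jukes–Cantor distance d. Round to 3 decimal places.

The sequences differ at 6 of 32 sites (1, 3, 9, 12, 23, 30), so p = 6/32 = 0.1875.
d = −(3/4) ln(1 − 4p/3) = −0.75 ln(1 − 0.25) = −0.75 ln(0.75)
  = −0.75 × (-0.287682) = 0.215762 substitutions/site.

0.216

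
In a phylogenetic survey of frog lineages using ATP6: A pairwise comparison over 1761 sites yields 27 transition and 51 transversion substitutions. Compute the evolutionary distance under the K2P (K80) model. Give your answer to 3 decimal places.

P = 27/1761 ≈ 0.015332 and Q = 51/1761 ≈ 0.028961.
Under the Kimura two-parameter model, d = −½ ln(1 − 2P − Q) − ¼ ln(1 − 2Q).
1 − 2P − Q = 0.940375, giving −½ ln(0.940375) = 0.030738.
1 − 2Q = 0.942078, giving −¼ ln(0.942078) = 0.014917.
d = 0.030738 + 0.014917 = 0.045655.

0.046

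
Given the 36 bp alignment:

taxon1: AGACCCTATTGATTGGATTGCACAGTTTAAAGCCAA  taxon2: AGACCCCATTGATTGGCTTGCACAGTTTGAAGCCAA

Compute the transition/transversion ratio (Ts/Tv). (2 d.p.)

2.00

Transitions are A↔G and C↔T; transversions are all other mismatches.
Transitions: 2. Transversions: 1.
R = 2/1 = 2.00.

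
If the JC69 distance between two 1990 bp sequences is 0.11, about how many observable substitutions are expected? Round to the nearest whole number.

204

Invert JC69: p = (3/4)(1 − e^(−4d/3)) = 0.75 × (1 − e^(-0.146667)) = 0.75 × (1 − 0.863582) = 0.102314.
Expected differing sites = pL ≈ 0.102314 × 1990 = 203.60486 ≈ 204.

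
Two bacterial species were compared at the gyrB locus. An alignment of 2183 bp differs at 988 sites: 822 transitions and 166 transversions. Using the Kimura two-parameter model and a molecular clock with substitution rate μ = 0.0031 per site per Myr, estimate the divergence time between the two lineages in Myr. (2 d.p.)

P = 822/2183 ≈ 0.376546 and Q = 166/2183 ≈ 0.076042.
Under the Kimura two-parameter model, d = −½ ln(1 − 2P − Q) − ¼ ln(1 − 2Q).
1 − 2P − Q = 0.170866, giving −½ ln(0.170866) = 0.883438.
1 − 2Q = 0.847916, giving −¼ ln(0.847916) = 0.041243.
d = 0.883438 + 0.041243 = 0.924681.
Under a molecular clock d = 2μt, so t = d/(2μ) = 0.924681 / (2 × 0.0031) = 149.14 Myr.

149.14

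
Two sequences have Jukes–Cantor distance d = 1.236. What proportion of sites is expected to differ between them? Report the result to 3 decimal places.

0.606

p = (3/4)(1 − e^(−4d/3)) = 0.75 × (1 − e^(-1.648)) = 0.75 × (1 − 0.192434) = 0.605675.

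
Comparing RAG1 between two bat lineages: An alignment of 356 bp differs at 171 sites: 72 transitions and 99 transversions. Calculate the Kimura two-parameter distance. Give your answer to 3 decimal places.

0.777

P = 72/356 ≈ 0.202247 and Q = 99/356 ≈ 0.27809.
Under the Kimura two-parameter model, d = −½ ln(1 − 2P − Q) − ¼ ln(1 − 2Q).
1 − 2P − Q = 0.317416, giving −½ ln(0.317416) = 0.573771.
1 − 2Q = 0.44382, giving −¼ ln(0.44382) = 0.203084.
d = 0.573771 + 0.203084 = 0.776855.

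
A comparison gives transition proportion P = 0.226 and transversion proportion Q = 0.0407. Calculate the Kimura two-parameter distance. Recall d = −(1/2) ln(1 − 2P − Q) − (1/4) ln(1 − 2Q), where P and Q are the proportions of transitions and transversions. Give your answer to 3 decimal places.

0.361

Under the Kimura two-parameter model, d = −½ ln(1 − 2P − Q) − ¼ ln(1 − 2Q).
1 − 2P − Q = 0.5073, giving −½ ln(0.5073) = 0.339326.
1 − 2Q = 0.9186, giving −¼ ln(0.9186) = 0.021226.
d = 0.339326 + 0.021226 = 0.360552.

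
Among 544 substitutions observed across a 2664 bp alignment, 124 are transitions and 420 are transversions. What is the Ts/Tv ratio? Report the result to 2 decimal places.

0.30

R = 124/420 = 0.295238… ≈ 0.30 (to 2 d.p.).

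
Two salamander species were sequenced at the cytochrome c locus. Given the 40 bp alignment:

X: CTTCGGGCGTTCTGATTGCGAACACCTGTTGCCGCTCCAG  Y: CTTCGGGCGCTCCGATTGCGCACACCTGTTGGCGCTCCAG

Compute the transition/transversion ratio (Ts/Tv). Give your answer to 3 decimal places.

Transitions are A↔G and C↔T; transversions are all other mismatches.
Transitions: 2. Transversions: 2.
R = 2/2 = 1.000.

1.000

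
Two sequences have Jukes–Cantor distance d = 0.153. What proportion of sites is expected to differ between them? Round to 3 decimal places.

p = (3/4)(1 − e^(−4d/3)) = 0.75 × (1 − e^(-0.204)) = 0.75 × (1 − 0.815462) = 0.138404.

0.138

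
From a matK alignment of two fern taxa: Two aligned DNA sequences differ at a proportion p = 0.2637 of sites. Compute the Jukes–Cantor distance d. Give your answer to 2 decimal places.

d = −(3/4) ln(1 − 4p/3) = −0.75 ln(1 − 0.3516) = −0.75 ln(0.6484)
  = −0.75 × (-0.433247) = 0.324935 substitutions/site.

0.32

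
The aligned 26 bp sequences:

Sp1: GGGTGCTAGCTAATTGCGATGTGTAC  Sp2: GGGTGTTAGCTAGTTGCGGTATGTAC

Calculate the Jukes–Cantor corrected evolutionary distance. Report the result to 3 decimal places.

0.172

The sequences differ at 4 of 26 sites (6, 13, 19, 21), so p = 4/26 ≈ 0.153846.
d = −(3/4) ln(1 − 4p/3) = −0.75 ln(1 − 0.205128) = −0.75 ln(0.794872)
  = −0.75 × (-0.229574) = 0.172181 substitutions/site.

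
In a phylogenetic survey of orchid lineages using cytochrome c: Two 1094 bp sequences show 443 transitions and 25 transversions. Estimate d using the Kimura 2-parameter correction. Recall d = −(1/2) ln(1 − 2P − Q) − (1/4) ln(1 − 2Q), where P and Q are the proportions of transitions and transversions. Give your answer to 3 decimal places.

P = 443/1094 ≈ 0.404936 and Q = 25/1094 ≈ 0.022852.
Under the Kimura two-parameter model, d = −½ ln(1 − 2P − Q) − ¼ ln(1 − 2Q).
1 − 2P − Q = 0.167276, giving −½ ln(0.167276) = 0.894055.
1 − 2Q = 0.954296, giving −¼ ln(0.954296) = 0.011695.
d = 0.894055 + 0.011695 = 0.905750.

0.906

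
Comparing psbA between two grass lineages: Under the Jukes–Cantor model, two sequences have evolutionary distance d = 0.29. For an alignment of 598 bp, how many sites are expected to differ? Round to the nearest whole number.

Invert JC69: p = (3/4)(1 − e^(−4d/3)) = 0.75 × (1 − e^(-0.386667)) = 0.75 × (1 − 0.679317) = 0.240512.
Expected differing sites = pL ≈ 0.240512 × 598 = 143.826176 ≈ 144.

144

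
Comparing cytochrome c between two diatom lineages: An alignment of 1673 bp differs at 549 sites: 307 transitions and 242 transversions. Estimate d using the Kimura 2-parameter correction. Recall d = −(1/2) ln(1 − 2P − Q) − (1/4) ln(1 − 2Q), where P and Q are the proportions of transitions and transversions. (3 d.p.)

P = 307/1673 ≈ 0.183503 and Q = 242/1673 ≈ 0.14465.
Under the Kimura two-parameter model, d = −½ ln(1 − 2P − Q) − ¼ ln(1 − 2Q).
1 − 2P − Q = 0.488344, giving −½ ln(0.488344) = 0.358368.
1 − 2Q = 0.7107, giving −¼ ln(0.7107) = 0.085376.
d = 0.358368 + 0.085376 = 0.443744.

0.444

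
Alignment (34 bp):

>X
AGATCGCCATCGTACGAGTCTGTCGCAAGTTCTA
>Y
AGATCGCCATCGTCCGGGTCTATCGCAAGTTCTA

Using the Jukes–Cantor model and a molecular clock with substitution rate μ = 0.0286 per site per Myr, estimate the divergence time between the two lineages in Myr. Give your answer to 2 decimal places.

The sequences differ at 3 of 34 sites (14, 17, 22), so p = 3/34 ≈ 0.088235.
d = −(3/4) ln(1 − 4p/3) = −0.75 ln(1 − 0.117647) = −0.75 ln(0.882353)
  = −0.75 × (-0.125163) = 0.093872 substitutions/site.
Under a molecular clock d = 2μt, so t = d/(2μ) = 0.093872 / (2 × 0.0286) = 1.64 Myr.

1.64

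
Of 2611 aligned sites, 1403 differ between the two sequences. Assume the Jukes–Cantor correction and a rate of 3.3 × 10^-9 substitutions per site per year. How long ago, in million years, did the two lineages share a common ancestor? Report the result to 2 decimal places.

143.23

p = 1403/2611 ≈ 0.537342.
d = −(3/4) ln(1 − 4p/3) = −0.75 ln(1 − 0.716456) = −0.75 ln(0.283544)
  = −0.75 × (-1.260388) = 0.945291 substitutions/site.
Under a molecular clock d = 2μt, so t = d/(2μ) = 0.945291 / (2 × 3.3 × 10^-9) = 143.23 million years.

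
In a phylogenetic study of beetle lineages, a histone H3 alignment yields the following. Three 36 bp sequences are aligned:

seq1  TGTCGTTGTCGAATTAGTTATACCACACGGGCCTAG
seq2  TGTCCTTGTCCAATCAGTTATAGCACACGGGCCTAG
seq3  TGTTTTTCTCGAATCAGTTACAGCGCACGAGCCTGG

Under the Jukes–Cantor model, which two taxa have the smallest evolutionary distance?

seq1 and seq2

seq1–seq2: 4/36 differ, p = 0.111, d = 0.120.
seq1–seq3: 9/36 differ, p = 0.250, d = 0.304.
seq2–seq3: 8/36 differ, p = 0.222, d = 0.264.
The smallest distance is between seq1 and seq2.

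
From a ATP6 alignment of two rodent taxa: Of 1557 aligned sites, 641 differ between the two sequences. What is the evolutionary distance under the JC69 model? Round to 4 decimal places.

0.5971

p = 641/1557 ≈ 0.411689.
d = −(3/4) ln(1 − 4p/3) = −0.75 ln(1 − 0.548919) = −0.75 ln(0.451081)
  = −0.75 × (-0.796108) = 0.597081 substitutions/site.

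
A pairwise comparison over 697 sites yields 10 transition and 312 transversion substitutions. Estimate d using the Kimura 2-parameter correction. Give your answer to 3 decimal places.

P = 10/697 ≈ 0.014347 and Q = 312/697 ≈ 0.447633.
Under the Kimura two-parameter model, d = −½ ln(1 − 2P − Q) − ¼ ln(1 − 2Q).
1 − 2P − Q = 0.523673, giving −½ ln(0.523673) = 0.323444.
1 − 2Q = 0.104734, giving −¼ ln(0.104734) = 0.564083.
d = 0.323444 + 0.564083 = 0.887527.

0.888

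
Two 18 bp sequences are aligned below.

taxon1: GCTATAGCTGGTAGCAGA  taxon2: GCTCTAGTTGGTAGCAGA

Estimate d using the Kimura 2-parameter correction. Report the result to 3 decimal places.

Of 18 sites, 1 differences are transitions and 1 are transversions, so P = 1/18 ≈ 0.055556 and Q = 1/18 ≈ 0.055556.
Under the Kimura two-parameter model, d = −½ ln(1 − 2P − Q) − ¼ ln(1 − 2Q).
1 − 2P − Q = 0.833332, giving −½ ln(0.833332) = 0.091162.
1 − 2Q = 0.888888, giving −¼ ln(0.888888) = 0.029446.
d = 0.091162 + 0.029446 = 0.120608.

0.121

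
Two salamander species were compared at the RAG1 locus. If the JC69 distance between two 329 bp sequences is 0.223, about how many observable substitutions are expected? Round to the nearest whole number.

Invert JC69: p = (3/4)(1 − e^(−4d/3)) = 0.75 × (1 − e^(-0.297333)) = 0.75 × (1 − 0.742797) = 0.192902.
Expected differing sites = pL ≈ 0.192902 × 329 = 63.464758 ≈ 63.

63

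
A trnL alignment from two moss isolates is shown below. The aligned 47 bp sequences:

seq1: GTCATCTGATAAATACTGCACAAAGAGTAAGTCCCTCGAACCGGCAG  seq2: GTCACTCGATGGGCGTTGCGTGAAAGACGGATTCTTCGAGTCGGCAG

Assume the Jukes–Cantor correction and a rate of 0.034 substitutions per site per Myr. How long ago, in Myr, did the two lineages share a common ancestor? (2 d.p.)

The sequences differ at 23 of 47 sites, so p = 23/47 ≈ 0.489362.
d = −(3/4) ln(1 − 4p/3) = −0.75 ln(1 − 0.652483) = −0.75 ln(0.347517)
  = −0.75 × (-1.056942) = 0.792707 substitutions/site.
Under a molecular clock d = 2μt, so t = d/(2μ) = 0.792707 / (2 × 0.034) = 11.66 Myr.

11.66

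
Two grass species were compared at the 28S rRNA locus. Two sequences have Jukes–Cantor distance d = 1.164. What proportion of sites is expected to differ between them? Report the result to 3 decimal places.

p = (3/4)(1 − e^(−4d/3)) = 0.75 × (1 − e^(-1.552)) = 0.75 × (1 − 0.211824) = 0.591132.

0.591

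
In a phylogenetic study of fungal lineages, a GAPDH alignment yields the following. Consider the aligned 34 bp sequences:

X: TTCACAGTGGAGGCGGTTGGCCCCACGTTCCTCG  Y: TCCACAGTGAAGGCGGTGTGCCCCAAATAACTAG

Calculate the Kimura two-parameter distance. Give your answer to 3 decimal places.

0.326

Of 34 sites, 3 differences are transitions and 6 are transversions, so P = 3/34 ≈ 0.088235 and Q = 6/34 ≈ 0.176471.
Under the Kimura two-parameter model, d = −½ ln(1 − 2P − Q) − ¼ ln(1 − 2Q).
1 − 2P − Q = 0.647059, giving −½ ln(0.647059) = 0.217659.
1 − 2Q = 0.647058, giving −¼ ln(0.647058) = 0.108830.
d = 0.217659 + 0.108830 = 0.326489.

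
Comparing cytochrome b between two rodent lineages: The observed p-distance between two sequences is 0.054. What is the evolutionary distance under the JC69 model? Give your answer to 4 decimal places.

d = −(3/4) ln(1 − 4p/3) = −0.75 ln(1 − 0.072) = −0.75 ln(0.928)
  = −0.75 × (-0.074724) = 0.056043 substitutions/site.

0.0560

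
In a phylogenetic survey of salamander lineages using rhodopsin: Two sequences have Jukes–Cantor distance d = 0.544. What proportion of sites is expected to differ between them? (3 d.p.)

p = (3/4)(1 − e^(−4d/3)) = 0.75 × (1 − e^(-0.725333)) = 0.75 × (1 − 0.484163) = 0.386878.

0.387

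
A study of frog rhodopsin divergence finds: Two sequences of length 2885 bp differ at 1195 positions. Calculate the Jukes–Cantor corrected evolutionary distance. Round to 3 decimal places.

p = 1195/2885 ≈ 0.414211.
d = −(3/4) ln(1 − 4p/3) = −0.75 ln(1 − 0.552281) = −0.75 ln(0.447719)
  = −0.75 × (-0.803589) = 0.602692 substitutions/site.

0.603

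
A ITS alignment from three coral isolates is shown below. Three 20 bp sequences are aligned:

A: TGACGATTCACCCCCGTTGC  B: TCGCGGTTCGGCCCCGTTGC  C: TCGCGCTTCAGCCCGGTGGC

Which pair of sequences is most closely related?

A–B: 5/20 differ, p = 0.250, d = 0.304.
A–C: 6/20 differ, p = 0.300, d = 0.383.
B–C: 4/20 differ, p = 0.200, d = 0.233.
The smallest distance is between B and C.

B and C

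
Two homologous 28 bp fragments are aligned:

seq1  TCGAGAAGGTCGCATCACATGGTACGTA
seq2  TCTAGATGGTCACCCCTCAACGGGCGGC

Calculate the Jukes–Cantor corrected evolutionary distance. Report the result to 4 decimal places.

The sequences differ at 12 of 28 sites, so p = 12/28 ≈ 0.428571.
d = −(3/4) ln(1 − 4p/3) = −0.75 ln(1 − 0.571428) = −0.75 ln(0.428572)
  = −0.75 × (-0.847297) = 0.635473 substitutions/site.

0.6355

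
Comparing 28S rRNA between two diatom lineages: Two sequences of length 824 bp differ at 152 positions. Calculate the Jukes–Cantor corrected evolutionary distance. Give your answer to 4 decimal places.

0.2117

p = 152/824 ≈ 0.184466.
d = −(3/4) ln(1 − 4p/3) = −0.75 ln(1 − 0.245955) = −0.75 ln(0.754045)
  = −0.75 × (-0.282303) = 0.211727 substitutions/site.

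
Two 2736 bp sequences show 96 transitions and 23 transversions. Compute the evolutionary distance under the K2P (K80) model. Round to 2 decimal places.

0.05

P = 96/2736 ≈ 0.035088 and Q = 23/2736 ≈ 0.008406.
Under the Kimura two-parameter model, d = −½ ln(1 − 2P − Q) − ¼ ln(1 − 2Q).
1 − 2P − Q = 0.921418, giving −½ ln(0.921418) = 0.040921.
1 − 2Q = 0.983188, giving −¼ ln(0.983188) = 0.004239.
d = 0.040921 + 0.004239 = 0.045160.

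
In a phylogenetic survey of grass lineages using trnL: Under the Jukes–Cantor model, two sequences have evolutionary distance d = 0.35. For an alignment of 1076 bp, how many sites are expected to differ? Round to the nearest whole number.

301

Invert JC69: p = (3/4)(1 − e^(−4d/3)) = 0.75 × (1 − e^(-0.466667)) = 0.75 × (1 − 0.627089) = 0.279683.
Expected differing sites = pL ≈ 0.279683 × 1076 = 300.938908 ≈ 301.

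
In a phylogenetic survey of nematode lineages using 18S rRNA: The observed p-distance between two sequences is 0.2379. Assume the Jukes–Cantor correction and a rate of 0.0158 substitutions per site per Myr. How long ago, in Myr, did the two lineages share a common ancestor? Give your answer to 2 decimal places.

9.06

d = −(3/4) ln(1 − 4p/3) = −0.75 ln(1 − 0.3172) = −0.75 ln(0.6828)
  = −0.75 × (-0.381553) = 0.286165 substitutions/site.
Under a molecular clock d = 2μt, so t = d/(2μ) = 0.286165 / (2 × 0.0158) = 9.06 Myr.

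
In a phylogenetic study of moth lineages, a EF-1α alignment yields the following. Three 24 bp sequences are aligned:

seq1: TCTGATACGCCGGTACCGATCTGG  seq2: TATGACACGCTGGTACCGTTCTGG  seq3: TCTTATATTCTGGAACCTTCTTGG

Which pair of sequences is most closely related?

seq1 and seq2

seq1–seq2: 4/24 differ, p = 0.167, d = 0.188.
seq1–seq3: 9/24 differ, p = 0.375, d = 0.520.
seq2–seq3: 9/24 differ, p = 0.375, d = 0.520.
The smallest distance is between seq1 and seq2.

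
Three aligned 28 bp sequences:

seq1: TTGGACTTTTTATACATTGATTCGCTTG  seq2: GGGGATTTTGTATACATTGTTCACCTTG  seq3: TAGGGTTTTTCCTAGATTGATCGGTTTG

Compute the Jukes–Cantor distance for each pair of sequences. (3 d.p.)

d(seq1,seq2) = 0.360, d(seq1,seq3) = 0.420, d(seq2,seq3) = 0.556

seq1–seq2: 8/28 sites differ → p ≈ 0.285714, d = −0.75 ln(1 − 0.380952) = 0.359679 ≈ 0.360.
seq1–seq3: 9/28 sites differ → p ≈ 0.321429, d = −0.75 ln(1 − 0.428572) = 0.419713 ≈ 0.420.
seq2–seq3: 11/28 sites differ → p ≈ 0.392857, d = −0.75 ln(1 − 0.523809) = 0.556452 ≈ 0.556.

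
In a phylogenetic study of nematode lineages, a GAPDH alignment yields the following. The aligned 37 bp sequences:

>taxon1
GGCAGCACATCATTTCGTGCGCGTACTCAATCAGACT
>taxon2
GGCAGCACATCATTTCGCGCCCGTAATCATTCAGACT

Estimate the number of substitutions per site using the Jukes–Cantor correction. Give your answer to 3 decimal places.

The sequences differ at 4 of 37 sites (18, 21, 26, 30), so p = 4/37 ≈ 0.108108.
d = −(3/4) ln(1 − 4p/3) = −0.75 ln(1 − 0.144144) = −0.75 ln(0.855856)
  = −0.75 × (-0.155653) = 0.116740 substitutions/site.

0.117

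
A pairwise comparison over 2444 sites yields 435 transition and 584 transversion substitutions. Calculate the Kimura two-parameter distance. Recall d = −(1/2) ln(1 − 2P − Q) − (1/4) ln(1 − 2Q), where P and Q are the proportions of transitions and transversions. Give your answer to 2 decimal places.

0.61

P = 435/2444 ≈ 0.177987 and Q = 584/2444 ≈ 0.238953.
Under the Kimura two-parameter model, d = −½ ln(1 − 2P − Q) − ¼ ln(1 − 2Q).
1 − 2P − Q = 0.405073, giving −½ ln(0.405073) = 0.451844.
1 − 2Q = 0.522094, giving −¼ ln(0.522094) = 0.162477.
d = 0.451844 + 0.162477 = 0.614321.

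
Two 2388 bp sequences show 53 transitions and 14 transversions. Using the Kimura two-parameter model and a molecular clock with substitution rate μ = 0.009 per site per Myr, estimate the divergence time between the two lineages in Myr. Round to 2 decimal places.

1.60

P = 53/2388 ≈ 0.022194 and Q = 14/2388 ≈ 0.005863.
Under the Kimura two-parameter model, d = −½ ln(1 − 2P − Q) − ¼ ln(1 − 2Q).
1 − 2P − Q = 0.949749, giving −½ ln(0.949749) = 0.025779.
1 − 2Q = 0.988274, giving −¼ ln(0.988274) = 0.002949.
d = 0.025779 + 0.002949 = 0.028728.
Under a molecular clock d = 2μt, so t = d/(2μ) = 0.028728 / (2 × 0.009) = 1.60 Myr.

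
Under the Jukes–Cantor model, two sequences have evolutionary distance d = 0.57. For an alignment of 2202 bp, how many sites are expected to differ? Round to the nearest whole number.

Invert JC69: p = (3/4)(1 − e^(−4d/3)) = 0.75 × (1 − e^(-0.76)) = 0.75 × (1 − 0.467666) = 0.399251.
Expected differing sites = pL ≈ 0.399251 × 2202 = 879.150702 ≈ 879.

879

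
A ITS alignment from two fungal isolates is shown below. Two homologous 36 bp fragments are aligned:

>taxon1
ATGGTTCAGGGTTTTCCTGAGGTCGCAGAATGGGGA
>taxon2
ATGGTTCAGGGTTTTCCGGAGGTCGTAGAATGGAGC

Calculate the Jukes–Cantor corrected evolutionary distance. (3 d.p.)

0.120

The sequences differ at 4 of 36 sites (18, 26, 34, 36), so p = 4/36 ≈ 0.111111.
d = −(3/4) ln(1 − 4p/3) = −0.75 ln(1 − 0.148148) = −0.75 ln(0.851852)
  = −0.75 × (-0.160342) = 0.120257 substitutions/site.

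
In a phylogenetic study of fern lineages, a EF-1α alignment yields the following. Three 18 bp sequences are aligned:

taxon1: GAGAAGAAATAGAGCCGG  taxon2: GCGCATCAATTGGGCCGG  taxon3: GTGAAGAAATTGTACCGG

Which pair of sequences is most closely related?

taxon1–taxon2: 6/18 differ, p = 0.333, d = 0.441.
taxon1–taxon3: 4/18 differ, p = 0.222, d = 0.264.
taxon2–taxon3: 6/18 differ, p = 0.333, d = 0.441.
The smallest distance is between taxon1 and taxon3.

taxon1 and taxon3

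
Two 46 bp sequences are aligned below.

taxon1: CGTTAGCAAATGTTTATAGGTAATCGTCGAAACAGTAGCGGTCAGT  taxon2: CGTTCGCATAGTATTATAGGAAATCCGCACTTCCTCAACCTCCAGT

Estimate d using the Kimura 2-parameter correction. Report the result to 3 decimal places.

0.611

Of 46 sites, 4 differences are transitions and 15 are transversions, so P = 4/46 ≈ 0.086957 and Q = 15/46 ≈ 0.326087.
Under the Kimura two-parameter model, d = −½ ln(1 − 2P − Q) − ¼ ln(1 − 2Q).
1 − 2P − Q = 0.499999, giving −½ ln(0.499999) = 0.346575.
1 − 2Q = 0.347826, giving −¼ ln(0.347826) = 0.264013.
d = 0.346575 + 0.264013 = 0.610588.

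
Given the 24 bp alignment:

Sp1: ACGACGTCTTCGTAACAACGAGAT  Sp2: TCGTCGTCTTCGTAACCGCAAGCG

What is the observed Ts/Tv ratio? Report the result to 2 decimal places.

0.40

Transitions are A↔G and C↔T; transversions are all other mismatches.
Transitions: 2. Transversions: 5.
R = 2/5 = 0.40.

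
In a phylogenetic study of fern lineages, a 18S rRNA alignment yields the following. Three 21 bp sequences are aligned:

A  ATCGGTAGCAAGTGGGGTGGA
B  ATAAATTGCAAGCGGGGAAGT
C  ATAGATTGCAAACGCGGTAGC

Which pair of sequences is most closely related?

B and C

A–B: 8/21 differ, p = 0.381, d = 0.532.
A–C: 8/21 differ, p = 0.381, d = 0.532.
B–C: 5/21 differ, p = 0.238, d = 0.286.
The smallest distance is between B and C.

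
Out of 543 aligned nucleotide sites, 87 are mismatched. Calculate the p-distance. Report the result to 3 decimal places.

0.160

p = 87/543 = 0.160220… ≈ 0.160 (to 3 d.p.).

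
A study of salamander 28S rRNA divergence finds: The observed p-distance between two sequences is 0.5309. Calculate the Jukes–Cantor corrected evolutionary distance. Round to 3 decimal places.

d = −(3/4) ln(1 − 4p/3) = −0.75 ln(1 − 0.707867) = −0.75 ln(0.292133)
  = −0.75 × (-1.230546) = 0.922910 substitutions/site.

0.923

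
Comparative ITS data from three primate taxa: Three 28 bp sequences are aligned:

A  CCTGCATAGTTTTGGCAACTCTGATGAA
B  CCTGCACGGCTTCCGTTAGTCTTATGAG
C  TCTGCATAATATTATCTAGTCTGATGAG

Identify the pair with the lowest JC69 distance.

A–B: 10/28 differ, p = 0.357, d = 0.485.
A–C: 8/28 differ, p = 0.286, d = 0.360.
B–C: 11/28 differ, p = 0.393, d = 0.556.
The smallest distance is between A and C.

A and C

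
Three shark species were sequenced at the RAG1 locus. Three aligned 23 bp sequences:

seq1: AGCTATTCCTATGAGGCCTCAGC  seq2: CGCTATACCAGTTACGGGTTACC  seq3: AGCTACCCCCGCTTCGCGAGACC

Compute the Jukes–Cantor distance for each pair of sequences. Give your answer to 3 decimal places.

seq1–seq2: 10/23 sites differ → p ≈ 0.434783, d = −0.75 ln(1 − 0.579711) = 0.650110 ≈ 0.650.
seq1–seq3: 12/23 sites differ → p ≈ 0.521739, d = −0.75 ln(1 − 0.695652) = 0.892188 ≈ 0.892.
seq2–seq3: 9/23 sites differ → p ≈ 0.391304, d = −0.75 ln(1 − 0.521739) = 0.553199 ≈ 0.553.

d(seq1,seq2) = 0.650, d(seq1,seq3) = 0.892, d(seq2,seq3) = 0.553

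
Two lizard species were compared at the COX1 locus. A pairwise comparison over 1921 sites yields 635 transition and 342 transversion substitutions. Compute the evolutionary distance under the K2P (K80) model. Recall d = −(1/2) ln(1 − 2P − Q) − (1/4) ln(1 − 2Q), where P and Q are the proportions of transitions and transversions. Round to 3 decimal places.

P = 635/1921 ≈ 0.330557 and Q = 342/1921 ≈ 0.178032.
Under the Kimura two-parameter model, d = −½ ln(1 − 2P − Q) − ¼ ln(1 − 2Q).
1 − 2P − Q = 0.160854, giving −½ ln(0.160854) = 0.913629.
1 − 2Q = 0.643936, giving −¼ ln(0.643936) = 0.110039.
d = 0.913629 + 0.110039 = 1.023668.

1.024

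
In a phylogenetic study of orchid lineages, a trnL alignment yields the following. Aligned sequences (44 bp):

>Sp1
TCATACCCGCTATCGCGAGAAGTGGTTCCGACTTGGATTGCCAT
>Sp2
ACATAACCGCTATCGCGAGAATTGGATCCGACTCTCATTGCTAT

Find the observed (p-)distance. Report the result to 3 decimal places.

The sequences differ at 8 of 44 positions (sites 1, 6, 22, 26, 34, 35, 36, 42).
p = 8/44 = 0.181818… ≈ 0.182 (to 3 d.p.).

0.182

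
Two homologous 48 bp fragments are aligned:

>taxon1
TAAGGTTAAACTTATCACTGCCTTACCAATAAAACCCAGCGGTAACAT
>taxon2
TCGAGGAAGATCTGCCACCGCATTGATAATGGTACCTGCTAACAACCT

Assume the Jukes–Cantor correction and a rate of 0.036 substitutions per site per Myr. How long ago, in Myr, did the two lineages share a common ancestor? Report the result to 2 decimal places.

13.34

The sequences differ at 26 of 48 sites, so p = 26/48 ≈ 0.541667.
d = −(3/4) ln(1 − 4p/3) = −0.75 ln(1 − 0.722223) = −0.75 ln(0.277777)
  = −0.75 × (-1.280937) = 0.960703 substitutions/site.
Under a molecular clock d = 2μt, so t = d/(2μ) = 0.960703 / (2 × 0.036) = 13.34 Myr.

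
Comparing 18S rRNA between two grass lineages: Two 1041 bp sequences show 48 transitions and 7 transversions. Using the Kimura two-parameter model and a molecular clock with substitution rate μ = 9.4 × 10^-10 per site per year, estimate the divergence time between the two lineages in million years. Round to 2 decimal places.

P = 48/1041 ≈ 0.04611 and Q = 7/1041 ≈ 0.006724.
Under the Kimura two-parameter model, d = −½ ln(1 − 2P − Q) − ¼ ln(1 − 2Q).
1 − 2P − Q = 0.901056, giving −½ ln(0.901056) = 0.052094.
1 − 2Q = 0.986552, giving −¼ ln(0.986552) = 0.003385.
d = 0.052094 + 0.003385 = 0.055479.
Under a molecular clock d = 2μt, so t = d/(2μ) = 0.055479 / (2 × 9.4 × 10^-10) = 29.51 million years.

29.51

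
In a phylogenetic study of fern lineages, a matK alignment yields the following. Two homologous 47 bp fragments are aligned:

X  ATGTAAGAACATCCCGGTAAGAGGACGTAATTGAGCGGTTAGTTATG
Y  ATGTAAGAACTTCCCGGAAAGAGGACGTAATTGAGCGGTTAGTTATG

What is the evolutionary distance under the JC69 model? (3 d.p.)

0.044

The sequences differ at 2 of 47 sites (11, 18), so p = 2/47 ≈ 0.042553.
d = −(3/4) ln(1 − 4p/3) = −0.75 ln(1 − 0.056737) = −0.75 ln(0.943263)
  = −0.75 × (-0.058410) = 0.043808 substitutions/site.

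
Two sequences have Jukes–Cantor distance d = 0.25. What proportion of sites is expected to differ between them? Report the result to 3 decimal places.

0.213

p = (3/4)(1 − e^(−4d/3)) = 0.75 × (1 − e^(-0.333333)) = 0.75 × (1 − 0.716532) = 0.212601.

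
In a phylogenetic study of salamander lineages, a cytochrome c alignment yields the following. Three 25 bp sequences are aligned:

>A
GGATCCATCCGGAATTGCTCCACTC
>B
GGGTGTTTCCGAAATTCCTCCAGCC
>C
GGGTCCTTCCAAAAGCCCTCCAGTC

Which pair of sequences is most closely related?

A–B: 8/25 differ, p = 0.320, d = 0.417.
A–C: 8/25 differ, p = 0.320, d = 0.417.
B–C: 6/25 differ, p = 0.240, d = 0.289.
The smallest distance is between B and C.

B and C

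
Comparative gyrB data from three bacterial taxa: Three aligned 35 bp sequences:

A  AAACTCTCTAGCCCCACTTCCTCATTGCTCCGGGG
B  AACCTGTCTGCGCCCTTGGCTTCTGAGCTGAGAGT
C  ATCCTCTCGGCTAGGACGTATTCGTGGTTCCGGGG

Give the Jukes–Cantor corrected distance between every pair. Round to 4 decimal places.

d(A,B) = 0.7823, d(A,C) = 0.6355, d(B,C) = 0.9650

A–B: 17/35 sites differ → p ≈ 0.485714, d = −0.75 ln(1 − 0.647619) = 0.782282 ≈ 0.7823.
A–C: 15/35 sites differ → p ≈ 0.428571, d = −0.75 ln(1 − 0.571428) = 0.635472 ≈ 0.6355.
B–C: 19/35 sites differ → p ≈ 0.542857, d = −0.75 ln(1 − 0.723809) = 0.964997 ≈ 0.9650.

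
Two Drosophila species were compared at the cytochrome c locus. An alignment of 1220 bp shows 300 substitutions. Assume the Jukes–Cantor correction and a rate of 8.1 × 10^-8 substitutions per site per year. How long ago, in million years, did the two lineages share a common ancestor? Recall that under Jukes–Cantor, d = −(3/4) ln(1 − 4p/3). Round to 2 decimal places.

1.84

p = 300/1220 ≈ 0.245902.
d = −(3/4) ln(1 − 4p/3) = −0.75 ln(1 − 0.327869) = −0.75 ln(0.672131)
  = −0.75 × (-0.397302) = 0.297977 substitutions/site.
Under a molecular clock d = 2μt, so t = d/(2μ) = 0.297977 / (2 × 8.1 × 10^-8) = 1.84 million years.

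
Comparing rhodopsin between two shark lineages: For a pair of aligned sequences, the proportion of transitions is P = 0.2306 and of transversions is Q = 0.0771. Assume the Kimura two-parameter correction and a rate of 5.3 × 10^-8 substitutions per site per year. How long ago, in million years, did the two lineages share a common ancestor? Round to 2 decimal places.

4.04

Under the Kimura two-parameter model, d = −½ ln(1 − 2P − Q) − ¼ ln(1 − 2Q).
1 − 2P − Q = 0.4617, giving −½ ln(0.4617) = 0.386420.
1 − 2Q = 0.8458, giving −¼ ln(0.8458) = 0.041868.
d = 0.386420 + 0.041868 = 0.428288.
Under a molecular clock d = 2μt, so t = d/(2μ) = 0.428288 / (2 × 5.3 × 10^-8) = 4.04 million years.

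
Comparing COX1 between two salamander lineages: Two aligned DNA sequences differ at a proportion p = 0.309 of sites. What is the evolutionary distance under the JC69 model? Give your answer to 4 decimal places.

d = −(3/4) ln(1 − 4p/3) = −0.75 ln(1 − 0.412) = −0.75 ln(0.588)
  = −0.75 × (-0.531028) = 0.398271 substitutions/site.

0.3983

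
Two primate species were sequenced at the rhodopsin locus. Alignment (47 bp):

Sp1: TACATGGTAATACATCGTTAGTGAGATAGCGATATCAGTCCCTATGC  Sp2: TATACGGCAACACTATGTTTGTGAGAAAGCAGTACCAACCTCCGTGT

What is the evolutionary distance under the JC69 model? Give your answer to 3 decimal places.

0.536

The sequences differ at 18 of 47 sites, so p = 18/47 ≈ 0.382979.
d = −(3/4) ln(1 − 4p/3) = −0.75 ln(1 − 0.510639) = −0.75 ln(0.489361)
  = −0.75 × (-0.714655) = 0.535991 substitutions/site.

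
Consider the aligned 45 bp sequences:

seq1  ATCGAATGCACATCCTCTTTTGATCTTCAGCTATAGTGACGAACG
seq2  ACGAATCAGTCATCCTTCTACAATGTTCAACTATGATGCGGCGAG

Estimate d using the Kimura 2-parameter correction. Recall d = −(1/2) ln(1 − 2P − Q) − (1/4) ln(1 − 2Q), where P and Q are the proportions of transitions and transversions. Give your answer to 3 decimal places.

0.851

Of 45 sites, 12 differences are transitions and 10 are transversions, so P = 12/45 ≈ 0.266667 and Q = 10/45 ≈ 0.222222.
Under the Kimura two-parameter model, d = −½ ln(1 − 2P − Q) − ¼ ln(1 − 2Q).
1 − 2P − Q = 0.244444, giving −½ ln(0.244444) = 0.704385.
1 − 2Q = 0.555556, giving −¼ ln(0.555556) = 0.146946.
d = 0.704385 + 0.146946 = 0.851331.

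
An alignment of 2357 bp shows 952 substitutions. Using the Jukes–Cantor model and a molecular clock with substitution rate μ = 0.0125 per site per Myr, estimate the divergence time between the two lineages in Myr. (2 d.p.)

23.20

p = 952/2357 ≈ 0.403903.
d = −(3/4) ln(1 − 4p/3) = −0.75 ln(1 − 0.538537) = −0.75 ln(0.461463)
  = −0.75 × (-0.773353) = 0.580015 substitutions/site.
Under a molecular clock d = 2μt, so t = d/(2μ) = 0.580015 / (2 × 0.0125) = 23.20 Myr.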